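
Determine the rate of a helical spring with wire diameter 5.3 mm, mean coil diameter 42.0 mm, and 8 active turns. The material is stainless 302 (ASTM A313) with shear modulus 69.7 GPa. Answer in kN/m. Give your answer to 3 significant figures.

11.6 kN/m

k = Gd⁴/(8D³N_a) = (69.7×10³ × 5.3⁴) / (8 × 42.0³ × 8)
  = 5.49967e+07 / 4.74163e+06 = 11.599 N/mm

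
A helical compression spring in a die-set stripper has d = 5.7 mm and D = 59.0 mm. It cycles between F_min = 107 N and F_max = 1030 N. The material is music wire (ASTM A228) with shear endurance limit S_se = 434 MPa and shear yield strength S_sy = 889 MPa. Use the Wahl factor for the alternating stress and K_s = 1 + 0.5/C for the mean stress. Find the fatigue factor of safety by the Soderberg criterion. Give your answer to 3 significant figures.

C = D/d = 59.0/5.7 = 10.3509; K_W = (4C−1)/(4C−4)+0.615/C = 1.1396; K_s = 1+0.5/C = 1.0483
F_a = (F_max−F_min)/2 = 461.5 N; F_m = (F_max+F_min)/2 = 568.5 N
τ_a = K_W·8F_aD/(πd³) = 1.1396 × 374.4 = 426.68 MPa
τ_m = K_s·8F_mD/(πd³) = 1.0483 × 461.21 = 483.49 MPa
Soderberg: 1/n_f = τ_a/S_se + τ_m/S_sy = 426.68/434 + 483.49/889 = 0.98313 + 0.54386 = 1.527
n_f = 1/1.527 = 0.6549

0.655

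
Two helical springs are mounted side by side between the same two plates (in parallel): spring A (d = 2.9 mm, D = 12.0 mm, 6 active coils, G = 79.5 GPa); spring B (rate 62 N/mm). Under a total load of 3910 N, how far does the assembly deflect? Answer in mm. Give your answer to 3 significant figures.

k_A = Gd⁴/(8D³N_a) = (79.5×10³)(2.9⁴)/(8·12.0³·6) = 67.791 N/mm
Parallel: k_eq = 67.791 + 62 = 129.79 N/mm
δ = F/k_eq = 3910/129.79 = 30.125 mm

30.1 mm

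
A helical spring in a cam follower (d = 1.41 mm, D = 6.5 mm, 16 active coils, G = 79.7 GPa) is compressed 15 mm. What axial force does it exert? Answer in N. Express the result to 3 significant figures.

k = Gd⁴/(8D³N_a) = (79.7×10³)(1.41⁴)/(8·6.5³·16) = 8.9616 N/mm
F = k·δ = 8.9616 × 15 = 134.42 N

134 N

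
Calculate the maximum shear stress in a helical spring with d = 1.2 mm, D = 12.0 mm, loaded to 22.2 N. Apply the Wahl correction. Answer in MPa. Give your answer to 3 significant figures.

Spring index C = D/d = 12.0/1.2 = 10.0000
K_W = (4C−1)/(4C−4) + 0.615/C = 39.000/36.000 + 0.0615 = 1.1448
τ₀ = 8FD/(πd³) = 8·22.2·12.0/(π·1.2³) = 2131.2/5.4287 = 392.58 MPa
τ_max = K·τ₀ = 1.1448 × 392.58 = 449.44 MPa

449 MPa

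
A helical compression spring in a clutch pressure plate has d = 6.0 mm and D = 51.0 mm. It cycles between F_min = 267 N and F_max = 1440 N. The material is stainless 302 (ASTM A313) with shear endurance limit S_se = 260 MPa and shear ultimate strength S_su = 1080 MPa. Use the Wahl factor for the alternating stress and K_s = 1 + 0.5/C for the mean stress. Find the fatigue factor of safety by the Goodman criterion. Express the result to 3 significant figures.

0.478

C = D/d = 51.0/6.0 = 8.5000; K_W = (4C−1)/(4C−4)+0.615/C = 1.1724; K_s = 1+0.5/C = 1.0588
F_a = (F_max−F_min)/2 = 586.5 N; F_m = (F_max+F_min)/2 = 853.5 N
τ_a = K_W·8F_aD/(πd³) = 1.1724 × 352.63 = 413.41 MPa
τ_m = K_s·8F_mD/(πd³) = 1.0588 × 513.17 = 543.35 MPa
Goodman: 1/n_f = τ_a/S_se + τ_m/S_su = 413.41/260 + 543.35/1080 = 1.59005 + 0.50311 = 2.0932
n_f = 1/2.0932 = 0.4777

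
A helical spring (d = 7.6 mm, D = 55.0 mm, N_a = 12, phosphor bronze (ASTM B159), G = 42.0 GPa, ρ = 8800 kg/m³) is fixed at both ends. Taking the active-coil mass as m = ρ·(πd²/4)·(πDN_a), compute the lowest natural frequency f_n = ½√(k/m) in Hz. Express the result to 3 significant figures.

k = Gd⁴/(8D³N_a) = (42.0×10³)(7.6⁴)/(8·55.0³·12) = 8.7729 N/mm = 8772.9 N/m
Wire length L = πDN_a = π·55.0·12 = 2073.5 mm
m = ρ·(πd²/4)·L = 8800 × 45.365×10⁻⁶ m² × 2.0735 m = 0.82774 kg
f_n = ½√(k/m) = 0.5·√(8772.9/0.82774) = 0.5·√(10599) = 51.475 Hz

51.5 Hz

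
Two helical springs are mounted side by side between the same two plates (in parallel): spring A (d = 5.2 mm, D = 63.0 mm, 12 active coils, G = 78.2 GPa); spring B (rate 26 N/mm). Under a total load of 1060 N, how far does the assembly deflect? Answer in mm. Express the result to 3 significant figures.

k_A = Gd⁴/(8D³N_a) = (78.2×10³)(5.2⁴)/(8·63.0³·12) = 2.3819 N/mm
Parallel: k_eq = 2.3819 + 26 = 28.382 N/mm
δ = F/k_eq = 1060/28.382 = 37.348 mm

37.3 mm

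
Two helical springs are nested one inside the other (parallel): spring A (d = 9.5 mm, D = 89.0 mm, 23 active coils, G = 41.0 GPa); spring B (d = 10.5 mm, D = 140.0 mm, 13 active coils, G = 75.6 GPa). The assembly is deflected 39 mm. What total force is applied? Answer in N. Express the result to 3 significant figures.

k_A = Gd⁴/(8D³N_a) = (41.0×10³)(9.5⁴)/(8·89.0³·23) = 2.5745 N/mm
k_B = Gd⁴/(8D³N_a) = (75.6×10³)(10.5⁴)/(8·140.0³·13) = 3.22 N/mm
Parallel: k_eq = 2.5745 + 3.22 = 5.7945 N/mm
F = k_eq·δ = 5.7945·39 = 225.99 N

226 N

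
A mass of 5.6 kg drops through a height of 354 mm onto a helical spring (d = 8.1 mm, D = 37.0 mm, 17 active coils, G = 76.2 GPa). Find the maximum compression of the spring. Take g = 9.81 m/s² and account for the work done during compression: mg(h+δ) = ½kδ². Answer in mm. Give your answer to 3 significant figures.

k = Gd⁴/(8D³N_a) = (76.2×10³)(8.1⁴)/(8·37.0³·17) = 47.616 N/mm
W = mg = 5.6 × 9.81 = 54.936 N
½kδ² − Wδ − Wh = 0 → δ = (W + √(W² + 2kWh))/k
δ = (54.936 + √(3018 + 1.852e+06))/47.616 = (54.936 + 1362)/47.616 = 29.758 mm

29.8 mm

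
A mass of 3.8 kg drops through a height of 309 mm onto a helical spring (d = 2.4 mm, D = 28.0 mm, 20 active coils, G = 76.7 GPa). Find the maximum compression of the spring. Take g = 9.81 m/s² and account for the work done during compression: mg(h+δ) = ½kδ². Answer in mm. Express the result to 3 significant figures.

237 mm

k = Gd⁴/(8D³N_a) = (76.7×10³)(2.4⁴)/(8·28.0³·20) = 0.72451 N/mm
W = mg = 3.8 × 9.81 = 37.278 N
½kδ² − Wδ − Wh = 0 → δ = (W + √(W² + 2kWh))/k
δ = (37.278 + √(1389.6 + 16691.2))/0.72451 = (37.278 + 134.47)/0.72451 = 237.05 mm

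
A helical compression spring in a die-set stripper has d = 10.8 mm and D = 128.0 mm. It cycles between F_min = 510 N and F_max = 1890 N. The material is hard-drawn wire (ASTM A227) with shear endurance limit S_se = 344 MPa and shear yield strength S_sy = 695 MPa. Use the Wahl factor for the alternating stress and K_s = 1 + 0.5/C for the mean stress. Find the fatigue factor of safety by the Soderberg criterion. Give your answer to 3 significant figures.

C = D/d = 128.0/10.8 = 11.8519; K_W = (4C−1)/(4C−4)+0.615/C = 1.1210; K_s = 1+0.5/C = 1.0422
F_a = (F_max−F_min)/2 = 690 N; F_m = (F_max+F_min)/2 = 1200 N
τ_a = K_W·8F_aD/(πd³) = 1.1210 × 178.54 = 200.14 MPa
τ_m = K_s·8F_mD/(πd³) = 1.0422 × 310.5 = 323.6 MPa
Soderberg: 1/n_f = τ_a/S_se + τ_m/S_sy = 200.14/344 + 323.6/695 = 0.58180 + 0.46561 = 1.0474
n_f = 1/1.0474 = 0.9547

0.955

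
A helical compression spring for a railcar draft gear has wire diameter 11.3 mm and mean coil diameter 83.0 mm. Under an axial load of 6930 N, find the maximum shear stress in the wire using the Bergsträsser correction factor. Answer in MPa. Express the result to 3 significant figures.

1210 MPa

Spring index C = D/d = 83.0/11.3 = 7.3451
K_B = (4C+2)/(4C−3) = 31.381/26.381 = 1.1895
τ₀ = 8FD/(πd³) = 8·6930·83.0/(π·11.3³) = 4.60152e+06/4533 = 1015.1 MPa
τ_max = K·τ₀ = 1.1895 × 1015.1 = 1207.5 MPa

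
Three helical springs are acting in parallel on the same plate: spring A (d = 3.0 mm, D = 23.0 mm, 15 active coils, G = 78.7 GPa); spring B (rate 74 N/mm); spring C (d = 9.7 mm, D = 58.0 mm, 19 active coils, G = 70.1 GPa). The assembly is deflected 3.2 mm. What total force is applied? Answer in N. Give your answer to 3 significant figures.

k_A = Gd⁴/(8D³N_a) = (78.7×10³)(3.0⁴)/(8·23.0³·15) = 4.3661 N/mm
k_C = Gd⁴/(8D³N_a) = (70.1×10³)(9.7⁴)/(8·58.0³·19) = 20.926 N/mm
Parallel: k_eq = 4.3661 + 74 + 20.926 = 99.292 N/mm
F = k_eq·δ = 99.292·3.2 = 317.73 N

318 N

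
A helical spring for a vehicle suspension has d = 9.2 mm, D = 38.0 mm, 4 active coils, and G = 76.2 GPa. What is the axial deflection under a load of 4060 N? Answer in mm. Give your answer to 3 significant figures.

k = Gd⁴/(8D³N_a) = (76.2×10³)(9.2⁴)/(8·38.0³·4) = 310.89 N/mm
δ = F/k = 4060 / 310.89 = 13.059 mm

13.1 mm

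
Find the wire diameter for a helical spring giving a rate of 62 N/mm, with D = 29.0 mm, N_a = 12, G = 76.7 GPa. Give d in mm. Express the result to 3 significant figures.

6.60 mm

d = (8D³N_a·k / G)^(1/4) = (8·29.0³·12·62 / (76.7×10³))^0.25
  = (1892.6)^0.25 = 6.5958 mm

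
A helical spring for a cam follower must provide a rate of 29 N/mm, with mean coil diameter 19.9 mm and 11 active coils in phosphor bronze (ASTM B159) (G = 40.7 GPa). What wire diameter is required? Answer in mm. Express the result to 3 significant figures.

4.71 mm

d = (8D³N_a·k / G)^(1/4) = (8·19.9³·11·29 / (40.7×10³))^0.25
  = (494.13)^0.25 = 4.7148 mm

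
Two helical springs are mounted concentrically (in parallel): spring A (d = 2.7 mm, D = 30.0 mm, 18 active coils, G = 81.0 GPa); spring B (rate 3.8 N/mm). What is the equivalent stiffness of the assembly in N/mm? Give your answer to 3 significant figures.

4.91 N/mm

k_A = Gd⁴/(8D³N_a) = (81.0×10³)(2.7⁴)/(8·30.0³·18) = 1.1072 N/mm
Parallel: k_eq = 1.1072 + 3.8 = 4.9072 N/mm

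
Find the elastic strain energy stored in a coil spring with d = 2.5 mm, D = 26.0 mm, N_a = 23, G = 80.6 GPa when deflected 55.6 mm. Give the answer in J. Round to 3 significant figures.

1.50 J

k = Gd⁴/(8D³N_a) = (80.6×10³)(2.5⁴)/(8·26.0³·23) = 0.97355 N/mm
U = ½kδ² = 0.5 × 0.97355 × 55.6² = 1504.8 N·mm = 1.5048 J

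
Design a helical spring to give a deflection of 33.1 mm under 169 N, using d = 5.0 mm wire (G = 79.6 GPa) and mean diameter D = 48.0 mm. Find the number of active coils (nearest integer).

Required rate k = F/δ = 169/33.1 = 5.1057 N/mm
N_a = Gd⁴/(8D³k) = (79.6×10³ × 5.0⁴)/(8 × 48.0³ × 5.1057)
    = 4.975e+07 / 4.51723e+06 = 11.01 → 11 coils

11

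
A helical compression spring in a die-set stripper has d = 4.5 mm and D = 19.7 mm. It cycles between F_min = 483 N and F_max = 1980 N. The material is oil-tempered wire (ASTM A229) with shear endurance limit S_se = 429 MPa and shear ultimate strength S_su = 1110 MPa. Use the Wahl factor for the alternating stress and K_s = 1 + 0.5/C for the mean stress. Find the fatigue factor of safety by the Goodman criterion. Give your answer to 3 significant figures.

C = D/d = 19.7/4.5 = 4.3778; K_W = (4C−1)/(4C−4)+0.615/C = 1.3625; K_s = 1+0.5/C = 1.1142
F_a = (F_max−F_min)/2 = 748.5 N; F_m = (F_max+F_min)/2 = 1231.5 N
τ_a = K_W·8F_aD/(πd³) = 1.3625 × 412.06 = 561.44 MPa
τ_m = K_s·8F_mD/(πd³) = 1.1142 × 677.96 = 755.39 MPa
Goodman: 1/n_f = τ_a/S_se + τ_m/S_su = 561.44/429 + 755.39/1110 = 1.30872 + 0.68053 = 1.9893
n_f = 1/1.9893 = 0.5027

0.503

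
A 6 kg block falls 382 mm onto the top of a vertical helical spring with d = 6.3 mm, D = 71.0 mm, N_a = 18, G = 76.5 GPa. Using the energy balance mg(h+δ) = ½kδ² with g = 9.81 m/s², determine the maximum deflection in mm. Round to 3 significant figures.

k = Gd⁴/(8D³N_a) = (76.5×10³)(6.3⁴)/(8·71.0³·18) = 2.3382 N/mm
W = mg = 6 × 9.81 = 58.86 N
½kδ² − Wδ − Wh = 0 → δ = (W + √(W² + 2kWh))/k
δ = (58.86 + √(3464.5 + 105148))/2.3382 = (58.86 + 329.56)/2.3382 = 166.12 mm

166 mm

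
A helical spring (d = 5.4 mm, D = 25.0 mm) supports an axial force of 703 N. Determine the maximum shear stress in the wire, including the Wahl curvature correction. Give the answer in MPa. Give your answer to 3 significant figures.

381 MPa

Spring index C = D/d = 25.0/5.4 = 4.6296
K_W = (4C−1)/(4C−4) + 0.615/C = 17.519/14.519 + 0.1328 = 1.3395
τ₀ = 8FD/(πd³) = 8·703·25.0/(π·5.4³) = 140600/494.69 = 284.22 MPa
τ_max = K·τ₀ = 1.3395 × 284.22 = 380.7 MPa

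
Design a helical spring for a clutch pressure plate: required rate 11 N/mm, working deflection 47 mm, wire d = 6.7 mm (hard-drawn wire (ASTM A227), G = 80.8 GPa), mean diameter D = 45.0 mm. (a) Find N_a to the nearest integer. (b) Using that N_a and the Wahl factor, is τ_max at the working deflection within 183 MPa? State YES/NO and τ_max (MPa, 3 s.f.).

N_a = Gd⁴/(8D³k) = (80.8×10³)(6.7⁴)/(8·45.0³·11) = 20.3 → N_a = 20
Actual rate k = Gd⁴/(8D³·20) = 11.167 N/mm
Working load F = kδ = 11.167·47 = 524.87 N
C = 45.0/6.7 = 6.7164; K_W = (4C−1)/(4C−4)+0.615/C = 1.2228
τ_max = K_W·8FD/(πd³) = 1.2228·199.98 = 244.52 MPa
τ_max > 183 MPa → exceeds allowable

(a) 20 coils; (b) NO, τ_max = 245 MPa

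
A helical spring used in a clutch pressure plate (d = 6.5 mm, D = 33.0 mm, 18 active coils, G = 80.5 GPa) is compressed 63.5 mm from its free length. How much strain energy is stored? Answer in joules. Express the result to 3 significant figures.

k = Gd⁴/(8D³N_a) = (80.5×10³)(6.5⁴)/(8·33.0³·18) = 27.768 N/mm
U = ½kδ² = 0.5 × 27.768 × 63.5² = 55984 N·mm = 55.984 J

56.0 J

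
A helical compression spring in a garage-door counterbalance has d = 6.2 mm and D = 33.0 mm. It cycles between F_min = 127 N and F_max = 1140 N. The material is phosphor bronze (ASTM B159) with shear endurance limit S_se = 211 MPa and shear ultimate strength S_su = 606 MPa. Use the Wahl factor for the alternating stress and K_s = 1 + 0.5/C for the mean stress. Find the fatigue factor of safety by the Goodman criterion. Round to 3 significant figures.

C = D/d = 33.0/6.2 = 5.3226; K_W = (4C−1)/(4C−4)+0.615/C = 1.2891; K_s = 1+0.5/C = 1.0939
F_a = (F_max−F_min)/2 = 506.5 N; F_m = (F_max+F_min)/2 = 633.5 N
τ_a = K_W·8F_aD/(πd³) = 1.2891 × 178.59 = 230.21 MPa
τ_m = K_s·8F_mD/(πd³) = 1.0939 × 223.37 = 244.35 MPa
Goodman: 1/n_f = τ_a/S_se + τ_m/S_su = 230.21/211 + 244.35/606 = 1.09106 + 0.40322 = 1.4943
n_f = 1/1.4943 = 0.6692

0.669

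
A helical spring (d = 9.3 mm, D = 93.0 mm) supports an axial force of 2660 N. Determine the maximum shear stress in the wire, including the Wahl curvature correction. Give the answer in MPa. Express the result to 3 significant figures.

897 MPa

Spring index C = D/d = 93.0/9.3 = 10.0000
K_W = (4C−1)/(4C−4) + 0.615/C = 39.000/36.000 + 0.0615 = 1.1448
τ₀ = 8FD/(πd³) = 8·2660·93.0/(π·9.3³) = 1.97904e+06/2527 = 783.17 MPa
τ_max = K·τ₀ = 1.1448 × 783.17 = 896.6 MPa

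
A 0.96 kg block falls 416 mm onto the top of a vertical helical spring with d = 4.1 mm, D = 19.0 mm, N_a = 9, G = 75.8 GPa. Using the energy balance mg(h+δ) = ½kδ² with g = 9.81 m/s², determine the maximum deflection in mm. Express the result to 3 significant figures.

k = Gd⁴/(8D³N_a) = (75.8×10³)(4.1⁴)/(8·19.0³·9) = 43.372 N/mm
W = mg = 0.96 × 9.81 = 9.4176 N
½kδ² − Wδ − Wh = 0 → δ = (W + √(W² + 2kWh))/k
δ = (9.4176 + √(88.691 + 339840))/43.372 = (9.4176 + 583.03)/43.372 = 13.66 mm

13.7 mm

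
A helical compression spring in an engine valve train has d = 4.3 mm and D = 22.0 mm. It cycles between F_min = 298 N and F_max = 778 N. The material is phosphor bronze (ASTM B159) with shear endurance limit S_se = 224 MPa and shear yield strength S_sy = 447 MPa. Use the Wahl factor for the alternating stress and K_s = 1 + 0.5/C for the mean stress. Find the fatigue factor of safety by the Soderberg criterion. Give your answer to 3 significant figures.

C = D/d = 22.0/4.3 = 5.1163; K_W = (4C−1)/(4C−4)+0.615/C = 1.3024; K_s = 1+0.5/C = 1.0977
F_a = (F_max−F_min)/2 = 240 N; F_m = (F_max+F_min)/2 = 538 N
τ_a = K_W·8F_aD/(πd³) = 1.3024 × 169.11 = 220.25 MPa
τ_m = K_s·8F_mD/(πd³) = 1.0977 × 379.09 = 416.13 MPa
Soderberg: 1/n_f = τ_a/S_se + τ_m/S_sy = 220.25/224 + 416.13/447 = 0.98326 + 0.93095 = 1.9142
n_f = 1/1.9142 = 0.5224

0.522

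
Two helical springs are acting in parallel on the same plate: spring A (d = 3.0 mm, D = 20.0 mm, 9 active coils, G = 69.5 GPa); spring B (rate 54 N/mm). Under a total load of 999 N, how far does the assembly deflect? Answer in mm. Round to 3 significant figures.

15.7 mm

k_A = Gd⁴/(8D³N_a) = (69.5×10³)(3.0⁴)/(8·20.0³·9) = 9.7734 N/mm
Parallel: k_eq = 9.7734 + 54 = 63.773 N/mm
δ = F/k_eq = 999/63.773 = 15.665 mm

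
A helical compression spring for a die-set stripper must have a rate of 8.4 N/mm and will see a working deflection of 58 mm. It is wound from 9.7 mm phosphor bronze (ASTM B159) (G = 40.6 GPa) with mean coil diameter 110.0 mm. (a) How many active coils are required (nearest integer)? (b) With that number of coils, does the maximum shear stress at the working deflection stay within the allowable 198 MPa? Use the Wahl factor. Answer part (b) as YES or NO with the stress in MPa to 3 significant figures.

(a) 4 coils; (b) YES, τ_max = 169 MPa

N_a = Gd⁴/(8D³k) = (40.6×10³)(9.7⁴)/(8·110.0³·8.4) = 4.019 → N_a = 4
Actual rate k = Gd⁴/(8D³·4) = 8.4389 N/mm
Working load F = kδ = 8.4389·58 = 489.46 N
C = 110.0/9.7 = 11.3402; K_W = (4C−1)/(4C−4)+0.615/C = 1.1268
τ_max = K_W·8FD/(πd³) = 1.1268·150.22 = 169.26 MPa
τ_max ≤ 198 MPa → acceptable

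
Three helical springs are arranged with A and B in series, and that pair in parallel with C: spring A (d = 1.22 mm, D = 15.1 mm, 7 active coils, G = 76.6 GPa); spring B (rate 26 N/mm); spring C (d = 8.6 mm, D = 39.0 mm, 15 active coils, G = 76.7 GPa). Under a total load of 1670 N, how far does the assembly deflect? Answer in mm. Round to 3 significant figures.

27.9 mm

k_A = Gd⁴/(8D³N_a) = (76.6×10³)(1.22⁴)/(8·15.1³·7) = 0.88013 N/mm
k_C = Gd⁴/(8D³N_a) = (76.7×10³)(8.6⁴)/(8·39.0³·15) = 58.941 N/mm
Springs A,B series: k_AB = 1/(1/0.88013+1/26) = 0.85132 N/mm; parallel with C: k_eq = 0.85132+58.941 = 59.792 N/mm
δ = F/k_eq = 1670/59.792 = 27.93 mm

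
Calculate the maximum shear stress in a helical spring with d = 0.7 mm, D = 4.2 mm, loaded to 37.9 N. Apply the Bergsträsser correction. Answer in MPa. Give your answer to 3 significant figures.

1460 MPa

Spring index C = D/d = 4.2/0.7 = 6.0000
K_B = (4C+2)/(4C−3) = 26.000/21.000 = 1.2381
τ₀ = 8FD/(πd³) = 8·37.9·4.2/(π·0.7³) = 1273.44/1.0776 = 1181.8 MPa
τ_max = K·τ₀ = 1.2381 × 1181.8 = 1463.1 MPa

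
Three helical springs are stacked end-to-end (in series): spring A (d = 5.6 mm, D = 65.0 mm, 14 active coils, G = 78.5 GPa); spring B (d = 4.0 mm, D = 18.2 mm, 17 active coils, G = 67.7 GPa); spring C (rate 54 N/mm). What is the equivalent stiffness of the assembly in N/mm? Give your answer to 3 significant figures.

2.15 N/mm

k_A = Gd⁴/(8D³N_a) = (78.5×10³)(5.6⁴)/(8·65.0³·14) = 2.5099 N/mm
k_B = Gd⁴/(8D³N_a) = (67.7×10³)(4.0⁴)/(8·18.2³·17) = 21.139 N/mm
Series: 1/k_eq = 1/2.5099 + 1/21.139 + 1/54 = 0.46424; k_eq = 2.1541 N/mm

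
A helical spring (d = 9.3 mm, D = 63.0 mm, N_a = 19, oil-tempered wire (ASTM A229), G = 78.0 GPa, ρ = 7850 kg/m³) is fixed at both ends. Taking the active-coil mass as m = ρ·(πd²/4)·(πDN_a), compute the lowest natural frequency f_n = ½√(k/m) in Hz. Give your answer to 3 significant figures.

k = Gd⁴/(8D³N_a) = (78.0×10³)(9.3⁴)/(8·63.0³·19) = 15.352 N/mm = 15352 N/m
Wire length L = πDN_a = π·63.0·19 = 3760.5 mm
m = ρ·(πd²/4)·L = 7850 × 67.929×10⁻⁶ m² × 3.7605 m = 2.0053 kg
f_n = ½√(k/m) = 0.5·√(15352/2.0053) = 0.5·√(7655.8) = 43.749 Hz

43.7 Hz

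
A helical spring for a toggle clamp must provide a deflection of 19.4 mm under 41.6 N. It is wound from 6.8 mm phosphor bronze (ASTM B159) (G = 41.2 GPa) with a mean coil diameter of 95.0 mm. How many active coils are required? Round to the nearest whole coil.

6

Required rate k = F/δ = 41.6/19.4 = 2.1443 N/mm
N_a = Gd⁴/(8D³k) = (41.2×10³ × 6.8⁴)/(8 × 95.0³ × 2.1443)
    = 8.80913e+07 / 1.4708e+07 = 5.989 → 6 coils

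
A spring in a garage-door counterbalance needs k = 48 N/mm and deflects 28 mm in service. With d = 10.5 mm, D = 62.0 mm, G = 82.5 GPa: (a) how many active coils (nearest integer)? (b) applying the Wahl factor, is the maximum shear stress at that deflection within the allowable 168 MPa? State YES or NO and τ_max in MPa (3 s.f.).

N_a = Gd⁴/(8D³k) = (82.5×10³)(10.5⁴)/(8·62.0³·48) = 10.96 → N_a = 11
Actual rate k = Gd⁴/(8D³·11) = 47.814 N/mm
Working load F = kδ = 47.814·28 = 1338.8 N
C = 62.0/10.5 = 5.9048; K_W = (4C−1)/(4C−4)+0.615/C = 1.2571
τ_max = K_W·8FD/(πd³) = 1.2571·182.59 = 229.53 MPa
τ_max > 168 MPa → exceeds allowable

(a) 11 coils; (b) NO, τ_max = 230 MPa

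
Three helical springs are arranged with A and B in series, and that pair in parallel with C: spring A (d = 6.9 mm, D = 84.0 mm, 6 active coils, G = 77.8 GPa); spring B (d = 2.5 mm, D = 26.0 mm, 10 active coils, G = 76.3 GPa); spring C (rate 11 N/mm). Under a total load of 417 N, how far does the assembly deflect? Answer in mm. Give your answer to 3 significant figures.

33.1 mm

k_A = Gd⁴/(8D³N_a) = (77.8×10³)(6.9⁴)/(8·84.0³·6) = 6.1986 N/mm
k_B = Gd⁴/(8D³N_a) = (76.3×10³)(2.5⁴)/(8·26.0³·10) = 2.1197 N/mm
Springs A,B series: k_AB = 1/(1/6.1986+1/2.1197) = 1.5796 N/mm; parallel with C: k_eq = 1.5796+11 = 12.58 N/mm
δ = F/k_eq = 417/12.58 = 33.149 mm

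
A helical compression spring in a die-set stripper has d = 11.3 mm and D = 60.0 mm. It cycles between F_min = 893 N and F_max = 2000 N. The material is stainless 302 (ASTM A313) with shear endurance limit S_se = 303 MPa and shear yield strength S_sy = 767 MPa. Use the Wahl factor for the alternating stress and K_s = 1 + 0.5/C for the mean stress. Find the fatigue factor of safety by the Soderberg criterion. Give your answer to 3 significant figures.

C = D/d = 60.0/11.3 = 5.3097; K_W = (4C−1)/(4C−4)+0.615/C = 1.2898; K_s = 1+0.5/C = 1.0942
F_a = (F_max−F_min)/2 = 553.5 N; F_m = (F_max+F_min)/2 = 1446.5 N
τ_a = K_W·8F_aD/(πd³) = 1.2898 × 58.61 = 75.598 MPa
τ_m = K_s·8F_mD/(πd³) = 1.0942 × 153.17 = 167.59 MPa
Soderberg: 1/n_f = τ_a/S_se + τ_m/S_sy = 75.598/303 + 167.59/767 = 0.24950 + 0.21851 = 0.46801
n_f = 1/0.46801 = 2.137

2.14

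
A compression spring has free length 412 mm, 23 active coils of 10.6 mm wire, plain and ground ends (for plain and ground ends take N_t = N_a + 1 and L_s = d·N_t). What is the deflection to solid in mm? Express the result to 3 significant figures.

158 mm

N_t = 24; L_s = 10.6·24 = 254.4 mm
δ_solid = L₀ − L_s = 412 − 254.4 = 157.6 mm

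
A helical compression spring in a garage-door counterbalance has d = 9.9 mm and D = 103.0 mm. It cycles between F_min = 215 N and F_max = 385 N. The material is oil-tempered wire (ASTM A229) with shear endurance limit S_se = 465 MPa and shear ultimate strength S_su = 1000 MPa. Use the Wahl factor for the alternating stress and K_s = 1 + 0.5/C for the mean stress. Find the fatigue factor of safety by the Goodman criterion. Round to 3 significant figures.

7.08

C = D/d = 103.0/9.9 = 10.4040; K_W = (4C−1)/(4C−4)+0.615/C = 1.1389; K_s = 1+0.5/C = 1.0481
F_a = (F_max−F_min)/2 = 85 N; F_m = (F_max+F_min)/2 = 300 N
τ_a = K_W·8F_aD/(πd³) = 1.1389 × 22.977 = 26.168 MPa
τ_m = K_s·8F_mD/(πd³) = 1.0481 × 81.095 = 84.992 MPa
Goodman: 1/n_f = τ_a/S_se + τ_m/S_su = 26.168/465 + 84.992/1000 = 0.05627 + 0.08499 = 0.14127
n_f = 1/0.14127 = 7.079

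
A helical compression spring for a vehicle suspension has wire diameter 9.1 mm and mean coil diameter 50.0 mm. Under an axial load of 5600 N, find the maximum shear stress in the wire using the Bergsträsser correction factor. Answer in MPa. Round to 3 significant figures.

1200 MPa

Spring index C = D/d = 50.0/9.1 = 5.4945
K_B = (4C+2)/(4C−3) = 23.978/18.978 = 1.2635
τ₀ = 8FD/(πd³) = 8·5600·50.0/(π·9.1³) = 2.24e+06/2367.4 = 946.18 MPa
τ_max = K·τ₀ = 1.2635 × 946.18 = 1195.5 MPa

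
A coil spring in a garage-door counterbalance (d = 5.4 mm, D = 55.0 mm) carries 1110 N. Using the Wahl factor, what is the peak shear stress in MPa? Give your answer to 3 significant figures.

1130 MPa

Spring index C = D/d = 55.0/5.4 = 10.1852
K_W = (4C−1)/(4C−4) + 0.615/C = 39.741/36.741 + 0.0604 = 1.1420
τ₀ = 8FD/(πd³) = 8·1110·55.0/(π·5.4³) = 488400/494.69 = 987.29 MPa
τ_max = K·τ₀ = 1.1420 × 987.29 = 1127.5 MPa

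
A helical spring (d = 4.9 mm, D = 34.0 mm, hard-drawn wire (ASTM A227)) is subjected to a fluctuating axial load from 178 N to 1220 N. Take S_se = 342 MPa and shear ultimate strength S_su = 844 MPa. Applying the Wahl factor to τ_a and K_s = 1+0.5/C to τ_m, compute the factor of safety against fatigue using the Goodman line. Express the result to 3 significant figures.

C = D/d = 34.0/4.9 = 6.9388; K_W = (4C−1)/(4C−4)+0.615/C = 1.2149; K_s = 1+0.5/C = 1.0721
F_a = (F_max−F_min)/2 = 521 N; F_m = (F_max+F_min)/2 = 699 N
τ_a = K_W·8F_aD/(πd³) = 1.2149 × 383.41 = 465.82 MPa
τ_m = K_s·8F_mD/(πd³) = 1.0721 × 514.41 = 551.48 MPa
Goodman: 1/n_f = τ_a/S_se + τ_m/S_su = 465.82/342 + 551.48/844 = 1.36204 + 0.65341 = 2.0154
n_f = 1/2.0154 = 0.4962

0.496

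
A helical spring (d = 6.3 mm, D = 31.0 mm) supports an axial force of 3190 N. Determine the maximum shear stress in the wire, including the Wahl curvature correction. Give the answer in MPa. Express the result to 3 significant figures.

1330 MPa

Spring index C = D/d = 31.0/6.3 = 4.9206
K_W = (4C−1)/(4C−4) + 0.615/C = 18.683/15.683 + 0.1250 = 1.3163
τ₀ = 8FD/(πd³) = 8·3190·31.0/(π·6.3³) = 791120/785.55 = 1007.1 MPa
τ_max = K·τ₀ = 1.3163 × 1007.1 = 1325.6 MPa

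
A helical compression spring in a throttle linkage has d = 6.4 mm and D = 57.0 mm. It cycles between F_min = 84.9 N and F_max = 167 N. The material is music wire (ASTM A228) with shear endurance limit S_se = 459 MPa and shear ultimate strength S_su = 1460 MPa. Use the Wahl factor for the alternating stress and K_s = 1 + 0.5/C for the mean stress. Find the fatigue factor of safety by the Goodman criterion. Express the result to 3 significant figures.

C = D/d = 57.0/6.4 = 8.9062; K_W = (4C−1)/(4C−4)+0.615/C = 1.1639; K_s = 1+0.5/C = 1.0561
F_a = (F_max−F_min)/2 = 41.05 N; F_m = (F_max+F_min)/2 = 125.95 N
τ_a = K_W·8F_aD/(πd³) = 1.1639 × 22.729 = 26.455 MPa
τ_m = K_s·8F_mD/(πd³) = 1.0561 × 69.739 = 73.654 MPa
Goodman: 1/n_f = τ_a/S_se + τ_m/S_su = 26.455/459 + 73.654/1460 = 0.05764 + 0.05045 = 0.10808
n_f = 1/0.10808 = 9.252

9.25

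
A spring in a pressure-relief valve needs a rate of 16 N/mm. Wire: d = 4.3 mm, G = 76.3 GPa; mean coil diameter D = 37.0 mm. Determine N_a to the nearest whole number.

4

N_a = Gd⁴/(8D³k) = (76.3×10³ × 4.3⁴)/(8 × 37.0³ × 16)
    = 2.60855e+07 / 6.48358e+06 = 4.023 → 4 coils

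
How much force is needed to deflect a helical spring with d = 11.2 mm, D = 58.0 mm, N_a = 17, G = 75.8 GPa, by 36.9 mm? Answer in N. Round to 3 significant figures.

k = Gd⁴/(8D³N_a) = (75.8×10³)(11.2⁴)/(8·58.0³·17) = 44.949 N/mm
F = k·δ = 44.949 × 36.9 = 1658.6 N

1660 N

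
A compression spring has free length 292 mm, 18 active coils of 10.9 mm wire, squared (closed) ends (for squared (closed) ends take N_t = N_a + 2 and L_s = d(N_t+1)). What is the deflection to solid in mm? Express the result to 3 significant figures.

N_t = 20; L_s = 10.9·21 = 228.9 mm
δ_solid = L₀ − L_s = 292 − 228.9 = 63.1 mm

63.1 mm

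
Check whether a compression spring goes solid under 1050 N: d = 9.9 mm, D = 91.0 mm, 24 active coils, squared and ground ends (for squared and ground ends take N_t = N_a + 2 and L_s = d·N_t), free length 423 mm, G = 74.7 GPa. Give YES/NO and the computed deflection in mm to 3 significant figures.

YES, δ = 212 mm

k = Gd⁴/(8D³N_a) = (74.7×10³)(9.9⁴)/(8·91.0³·24) = 4.9595 N/mm
N_t = 26; L_s = 9.9·26 = 257.4 mm; δ_solid = L₀ − L_s = 423 − 257.4 = 165.6 mm
δ = F/k = 1050/4.9595 = 211.72 mm
δ ≥ δ_solid → spring goes solid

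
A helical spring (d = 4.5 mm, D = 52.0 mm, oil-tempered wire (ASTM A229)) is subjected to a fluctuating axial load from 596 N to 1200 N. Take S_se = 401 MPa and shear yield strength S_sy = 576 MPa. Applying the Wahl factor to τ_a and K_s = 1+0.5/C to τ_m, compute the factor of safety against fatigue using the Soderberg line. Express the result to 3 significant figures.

C = D/d = 52.0/4.5 = 11.5556; K_W = (4C−1)/(4C−4)+0.615/C = 1.1243; K_s = 1+0.5/C = 1.0433
F_a = (F_max−F_min)/2 = 302 N; F_m = (F_max+F_min)/2 = 898 N
τ_a = K_W·8F_aD/(πd³) = 1.1243 × 438.85 = 493.38 MPa
τ_m = K_s·8F_mD/(πd³) = 1.0433 × 1304.9 = 1361.4 MPa
Soderberg: 1/n_f = τ_a/S_se + τ_m/S_sy = 493.38/401 + 1361.4/576 = 1.23038 + 2.36350 = 3.5939
n_f = 1/3.5939 = 0.2783

0.278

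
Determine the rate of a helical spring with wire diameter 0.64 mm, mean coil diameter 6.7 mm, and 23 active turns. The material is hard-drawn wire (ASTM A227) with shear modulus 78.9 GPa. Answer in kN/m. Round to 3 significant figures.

0.239 kN/m

k = Gd⁴/(8D³N_a) = (78.9×10³ × 0.64⁴) / (8 × 6.7³ × 23)
  = 13237.2 / 55340.4 = 0.2392 N/mm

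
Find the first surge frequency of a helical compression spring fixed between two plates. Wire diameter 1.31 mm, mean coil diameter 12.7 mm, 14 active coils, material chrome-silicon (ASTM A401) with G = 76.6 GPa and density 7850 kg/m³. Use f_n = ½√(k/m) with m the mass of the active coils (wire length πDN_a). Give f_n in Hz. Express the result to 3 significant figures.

204 Hz

k = Gd⁴/(8D³N_a) = (76.6×10³)(1.31⁴)/(8·12.7³·14) = 0.9833 N/mm = 983.3 N/m
Wire length L = πDN_a = π·12.7·14 = 558.58 mm
m = ρ·(πd²/4)·L = 7850 × 1.3478×10⁻⁶ m² × 0.55858 m = 0.0059099 kg
f_n = ½√(k/m) = 0.5·√(983.3/0.0059099) = 0.5·√(1.6638e+05) = 203.95 Hz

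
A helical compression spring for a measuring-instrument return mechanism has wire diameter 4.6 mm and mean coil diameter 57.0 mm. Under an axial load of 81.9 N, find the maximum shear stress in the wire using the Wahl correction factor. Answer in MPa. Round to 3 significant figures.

Spring index C = D/d = 57.0/4.6 = 12.3913
K_W = (4C−1)/(4C−4) + 0.615/C = 48.565/45.565 + 0.0496 = 1.1155
τ₀ = 8FD/(πd³) = 8·81.9·57.0/(π·4.6³) = 37346.4/305.79 = 122.13 MPa
τ_max = K·τ₀ = 1.1155 × 122.13 = 136.23 MPa

136 MPa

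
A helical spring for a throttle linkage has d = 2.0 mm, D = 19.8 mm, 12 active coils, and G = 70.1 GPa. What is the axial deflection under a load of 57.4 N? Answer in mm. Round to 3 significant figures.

38.1 mm

k = Gd⁴/(8D³N_a) = (70.1×10³)(2.0⁴)/(8·19.8³·12) = 1.5051 N/mm
δ = F/k = 57.4 / 1.5051 = 38.136 mm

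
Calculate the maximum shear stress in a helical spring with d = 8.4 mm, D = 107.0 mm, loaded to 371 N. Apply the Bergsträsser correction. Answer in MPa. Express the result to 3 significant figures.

188 MPa

Spring index C = D/d = 107.0/8.4 = 12.7381
K_B = (4C+2)/(4C−3) = 52.952/47.952 = 1.1043
τ₀ = 8FD/(πd³) = 8·371·107.0/(π·8.4³) = 317576/1862 = 170.55 MPa
τ_max = K·τ₀ = 1.1043 × 170.55 = 188.34 MPa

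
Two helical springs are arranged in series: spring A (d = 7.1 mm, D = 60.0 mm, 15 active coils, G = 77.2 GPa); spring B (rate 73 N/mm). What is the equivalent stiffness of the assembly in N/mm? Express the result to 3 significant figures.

6.86 N/mm

k_A = Gd⁴/(8D³N_a) = (77.2×10³)(7.1⁴)/(8·60.0³·15) = 7.5686 N/mm
Series: 1/k_eq = 1/7.5686 + 1/73 = 0.14582; k_eq = 6.8576 N/mm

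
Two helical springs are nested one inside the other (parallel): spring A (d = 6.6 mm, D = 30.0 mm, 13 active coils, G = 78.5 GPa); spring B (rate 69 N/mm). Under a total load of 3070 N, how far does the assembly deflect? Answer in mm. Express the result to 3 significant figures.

25.2 mm

k_A = Gd⁴/(8D³N_a) = (78.5×10³)(6.6⁴)/(8·30.0³·13) = 53.045 N/mm
Parallel: k_eq = 53.045 + 69 = 122.05 N/mm
δ = F/k_eq = 3070/122.05 = 25.155 mm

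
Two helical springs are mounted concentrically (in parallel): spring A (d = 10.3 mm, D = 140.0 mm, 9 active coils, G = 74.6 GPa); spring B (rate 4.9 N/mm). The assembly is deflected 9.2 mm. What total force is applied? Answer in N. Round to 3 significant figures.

84.2 N

k_A = Gd⁴/(8D³N_a) = (74.6×10³)(10.3⁴)/(8·140.0³·9) = 4.2498 N/mm
Parallel: k_eq = 4.2498 + 4.9 = 9.1498 N/mm
F = k_eq·δ = 9.1498·9.2 = 84.178 N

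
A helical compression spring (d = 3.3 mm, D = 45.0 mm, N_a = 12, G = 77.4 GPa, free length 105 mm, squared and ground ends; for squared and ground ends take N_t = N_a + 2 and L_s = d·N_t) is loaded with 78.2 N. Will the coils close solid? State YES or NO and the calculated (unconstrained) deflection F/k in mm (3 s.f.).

k = Gd⁴/(8D³N_a) = (77.4×10³)(3.3⁴)/(8·45.0³·12) = 1.0493 N/mm
N_t = 14; L_s = 3.3·14 = 46.2 mm; δ_solid = L₀ − L_s = 105 − 46.2 = 58.8 mm
δ = F/k = 78.2/1.0493 = 74.528 mm
δ ≥ δ_solid → spring goes solid

YES, δ = 74.5 mm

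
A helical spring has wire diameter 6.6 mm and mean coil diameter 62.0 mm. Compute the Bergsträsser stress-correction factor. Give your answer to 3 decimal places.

C = D/d = 62.0/6.6 = 9.3939
K_B = (4C+2)/(4C−3) = 39.576/34.576 = 1.1446

1.145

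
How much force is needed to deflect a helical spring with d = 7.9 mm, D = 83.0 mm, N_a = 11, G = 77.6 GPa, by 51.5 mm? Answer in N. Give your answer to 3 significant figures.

k = Gd⁴/(8D³N_a) = (77.6×10³)(7.9⁴)/(8·83.0³·11) = 6.0069 N/mm
F = k·δ = 6.0069 × 51.5 = 309.36 N

309 N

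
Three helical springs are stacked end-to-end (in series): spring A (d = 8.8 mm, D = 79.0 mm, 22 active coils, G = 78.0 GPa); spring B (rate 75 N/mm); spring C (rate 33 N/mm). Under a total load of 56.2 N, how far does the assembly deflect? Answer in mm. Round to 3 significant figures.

k_A = Gd⁴/(8D³N_a) = (78.0×10³)(8.8⁴)/(8·79.0³·22) = 5.3905 N/mm
Series: 1/k_eq = 1/5.3905 + 1/75 + 1/33 = 0.22915; k_eq = 4.364 N/mm
δ = F/k_eq = 56.2/4.364 = 12.878 mm

12.9 mm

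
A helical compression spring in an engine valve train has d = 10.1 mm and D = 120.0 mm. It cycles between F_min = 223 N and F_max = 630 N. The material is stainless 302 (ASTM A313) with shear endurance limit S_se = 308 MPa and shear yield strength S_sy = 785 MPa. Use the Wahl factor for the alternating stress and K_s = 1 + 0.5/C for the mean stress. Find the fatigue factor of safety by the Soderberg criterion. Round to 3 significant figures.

C = D/d = 120.0/10.1 = 11.8812; K_W = (4C−1)/(4C−4)+0.615/C = 1.1207; K_s = 1+0.5/C = 1.0421
F_a = (F_max−F_min)/2 = 203.5 N; F_m = (F_max+F_min)/2 = 426.5 N
τ_a = K_W·8F_aD/(πd³) = 1.1207 × 60.356 = 67.64 MPa
τ_m = K_s·8F_mD/(πd³) = 1.0421 × 126.5 = 131.82 MPa
Soderberg: 1/n_f = τ_a/S_se + τ_m/S_sy = 67.64/308 + 131.82/785 = 0.21961 + 0.16792 = 0.38753
n_f = 1/0.38753 = 2.58

2.58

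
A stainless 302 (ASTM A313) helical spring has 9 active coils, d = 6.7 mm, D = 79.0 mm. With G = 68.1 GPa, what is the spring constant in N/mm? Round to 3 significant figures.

3.87 N/mm

k = Gd⁴/(8D³N_a) = (68.1×10³ × 6.7⁴) / (8 × 79.0³ × 9)
  = 1.37229e+08 / 3.54988e+07 = 3.8657 N/mm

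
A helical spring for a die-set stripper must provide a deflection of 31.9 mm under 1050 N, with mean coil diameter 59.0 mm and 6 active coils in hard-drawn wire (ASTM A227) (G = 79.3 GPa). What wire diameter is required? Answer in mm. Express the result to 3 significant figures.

8.00 mm

Required rate k = F/δ = 1050/31.9 = 32.915 N/mm
d = (8D³N_a·k / G)^(1/4) = (8·59.0³·6·32.915 / (79.3×10³))^0.25
  = (4091.9)^0.25 = 7.9980 mm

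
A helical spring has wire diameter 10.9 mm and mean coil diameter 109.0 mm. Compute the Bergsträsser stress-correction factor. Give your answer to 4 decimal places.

1.1351

C = D/d = 109.0/10.9 = 10.0000
K_B = (4C+2)/(4C−3) = 42.000/37.000 = 1.1351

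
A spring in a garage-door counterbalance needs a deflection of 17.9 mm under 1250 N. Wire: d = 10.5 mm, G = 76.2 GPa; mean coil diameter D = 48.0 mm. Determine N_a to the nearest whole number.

15

Required rate k = F/δ = 1250/17.9 = 69.832 N/mm
N_a = Gd⁴/(8D³k) = (76.2×10³ × 10.5⁴)/(8 × 48.0³ × 69.832)
    = 9.26216e+08 / 6.17832e+07 = 14.99 → 15 coils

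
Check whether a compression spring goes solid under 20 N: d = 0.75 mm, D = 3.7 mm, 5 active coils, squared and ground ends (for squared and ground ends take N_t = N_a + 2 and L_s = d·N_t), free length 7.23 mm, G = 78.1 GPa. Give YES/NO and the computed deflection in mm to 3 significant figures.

k = Gd⁴/(8D³N_a) = (78.1×10³)(0.75⁴)/(8·3.7³·5) = 12.196 N/mm
N_t = 7; L_s = 0.75·7 = 5.25 mm; δ_solid = L₀ − L_s = 7.23 − 5.25 = 1.98 mm
δ = F/k = 20/12.196 = 1.6398 mm
δ < δ_solid → spring does not go solid

NO, δ = 1.64 mm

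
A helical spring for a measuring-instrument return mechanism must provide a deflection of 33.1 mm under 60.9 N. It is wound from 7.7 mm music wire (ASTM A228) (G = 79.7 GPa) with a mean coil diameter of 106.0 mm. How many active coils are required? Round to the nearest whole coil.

Required rate k = F/δ = 60.9/33.1 = 1.8399 N/mm
N_a = Gd⁴/(8D³k) = (79.7×10³ × 7.7⁴)/(8 × 106.0³ × 1.8399)
    = 2.8017e+08 / 1.75306e+07 = 15.98 → 16 coils

16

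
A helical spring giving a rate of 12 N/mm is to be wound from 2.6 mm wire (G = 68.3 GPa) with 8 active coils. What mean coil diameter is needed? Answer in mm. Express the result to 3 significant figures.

D = (Gd⁴/(8N_a·k))^(1/3) = (68.3×10³·2.6⁴/(8·8·12))^(1/3)
  = (4063.99)^(1/3) = 15.9582 mm

16.0 mm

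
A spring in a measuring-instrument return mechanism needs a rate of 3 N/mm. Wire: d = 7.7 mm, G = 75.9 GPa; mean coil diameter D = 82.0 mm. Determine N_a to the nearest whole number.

N_a = Gd⁴/(8D³k) = (75.9×10³ × 7.7⁴)/(8 × 82.0³ × 3)
    = 2.66812e+08 / 1.32328e+07 = 20.16 → 20 coils

20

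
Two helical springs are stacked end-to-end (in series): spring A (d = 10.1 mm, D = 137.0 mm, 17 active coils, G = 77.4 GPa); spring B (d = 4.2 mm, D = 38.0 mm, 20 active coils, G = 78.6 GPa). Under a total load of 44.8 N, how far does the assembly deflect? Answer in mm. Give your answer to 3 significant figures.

k_A = Gd⁴/(8D³N_a) = (77.4×10³)(10.1⁴)/(8·137.0³·17) = 2.3032 N/mm
k_B = Gd⁴/(8D³N_a) = (78.6×10³)(4.2⁴)/(8·38.0³·20) = 2.7858 N/mm
Series: 1/k_eq = 1/2.3032 + 1/2.7858 = 0.79315; k_eq = 1.2608 N/mm
δ = F/k_eq = 44.8/1.2608 = 35.533 mm

35.5 mm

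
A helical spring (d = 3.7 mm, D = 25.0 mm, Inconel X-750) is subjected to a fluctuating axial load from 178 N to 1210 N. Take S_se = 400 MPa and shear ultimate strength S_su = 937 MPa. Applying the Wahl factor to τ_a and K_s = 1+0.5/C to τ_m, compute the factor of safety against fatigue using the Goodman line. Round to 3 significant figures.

0.336

C = D/d = 25.0/3.7 = 6.7568; K_W = (4C−1)/(4C−4)+0.615/C = 1.2213; K_s = 1+0.5/C = 1.0740
F_a = (F_max−F_min)/2 = 516 N; F_m = (F_max+F_min)/2 = 694 N
τ_a = K_W·8F_aD/(πd³) = 1.2213 × 648.52 = 792.04 MPa
τ_m = K_s·8F_mD/(πd³) = 1.0740 × 872.24 = 936.78 MPa
Goodman: 1/n_f = τ_a/S_se + τ_m/S_su = 792.04/400 + 936.78/937 = 1.98010 + 0.99977 = 2.9799
n_f = 1/2.9799 = 0.3356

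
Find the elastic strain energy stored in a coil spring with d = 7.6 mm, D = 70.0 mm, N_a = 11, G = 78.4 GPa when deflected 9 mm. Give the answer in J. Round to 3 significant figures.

0.351 J

k = Gd⁴/(8D³N_a) = (78.4×10³)(7.6⁴)/(8·70.0³·11) = 8.6655 N/mm
U = ½kδ² = 0.5 × 8.6655 × 9² = 350.95 N·mm = 0.35095 J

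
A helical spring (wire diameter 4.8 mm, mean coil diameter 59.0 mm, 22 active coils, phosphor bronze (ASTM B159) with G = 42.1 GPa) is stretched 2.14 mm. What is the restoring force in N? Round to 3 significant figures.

1.32 N

k = Gd⁴/(8D³N_a) = (42.1×10³)(4.8⁴)/(8·59.0³·22) = 0.61827 N/mm
F = k·δ = 0.61827 × 2.14 = 1.3231 N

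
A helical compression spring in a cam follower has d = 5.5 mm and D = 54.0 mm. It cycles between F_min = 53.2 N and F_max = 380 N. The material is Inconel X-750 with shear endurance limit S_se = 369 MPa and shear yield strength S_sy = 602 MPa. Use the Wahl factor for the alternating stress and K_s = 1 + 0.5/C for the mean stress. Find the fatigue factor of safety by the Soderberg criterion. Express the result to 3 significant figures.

C = D/d = 54.0/5.5 = 9.8182; K_W = (4C−1)/(4C−4)+0.615/C = 1.1477; K_s = 1+0.5/C = 1.0509
F_a = (F_max−F_min)/2 = 163.4 N; F_m = (F_max+F_min)/2 = 216.6 N
τ_a = K_W·8F_aD/(πd³) = 1.1477 × 135.05 = 155 MPa
τ_m = K_s·8F_mD/(πd³) = 1.0509 × 179.02 = 188.14 MPa
Soderberg: 1/n_f = τ_a/S_se + τ_m/S_sy = 155/369 + 188.14/602 = 0.42005 + 0.31252 = 0.73257
n_f = 1/0.73257 = 1.365

1.37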